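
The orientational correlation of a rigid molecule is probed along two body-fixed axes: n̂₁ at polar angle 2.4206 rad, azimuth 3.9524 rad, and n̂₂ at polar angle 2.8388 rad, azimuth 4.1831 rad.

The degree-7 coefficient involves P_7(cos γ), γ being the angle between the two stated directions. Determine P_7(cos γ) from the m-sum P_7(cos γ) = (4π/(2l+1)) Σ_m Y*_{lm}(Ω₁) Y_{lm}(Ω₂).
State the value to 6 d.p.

Addition theorem: P_7(cos γ) = (4π/15) Σ_m Y*_{lm}(Ω₁) Y_{lm}(Ω₂), m = −7…7:
  [-7]  conj(Y_{7,-7})(Ω₁) = -0.02243 + 0.01559j ; Y_{7,-7}(Ω₂) = -0.00006 + 0.00009j ; Δ = -0.00000 - 0.00000j
  [-6]  conj(Y_{7,-6})(Ω₁) = -0.01766 + 0.11495j ; Y_{7,-6}(Ω₂) = -0.00125 - 0.00004j ; Δ = 0.00003 - 0.00014j
  [-5]  conj(Y_{7,-5})(Ω₁) = 0.17828 + 0.23049j ; Y_{7,-5}(Ω₂) = -0.00446 - 0.00825j ; Δ = 0.00111 - 0.00250j
  [-4]  conj(Y_{7,-4})(Ω₁) = 0.45144 + 0.04604j ; Y_{7,-4}(Ω₂) = 0.02545 - 0.04185j ; Δ = 0.01341 - 0.01772j
  [-3]  conj(Y_{7,-3})(Ω₁) = 0.27257 - 0.23389j ; Y_{7,-3}(Ω₂) = 0.18057 + 0.00308j ; Δ = 0.04994 - 0.04139j
  [-2]  conj(Y_{7,-2})(Ω₁) = -0.00401 + 0.07880j ; Y_{7,-2}(Ω₂) = 0.21790 + 0.38753j ; Δ = -0.03141 + 0.01562j
  [-1]  conj(Y_{7,-1})(Ω₁) = 0.27176 + 0.28593j ; Y_{7,-1}(Ω₂) = -0.30340 + 0.51866j ; Δ = -0.23075 + 0.05420j
  [+0]  conj(Y_{7,0})(Ω₁) = 0.04249 + 0.00000j ; Y_{7,0}(Ω₂) = -0.07749 + 0.00000j ; Δ = -0.00329 + 0.00000j
  [+1]  conj(Y_{7,1})(Ω₁) = -0.27176 + 0.28593j ; Y_{7,1}(Ω₂) = 0.30340 + 0.51866j ; Δ = -0.23075 - 0.05420j
  [+2]  conj(Y_{7,2})(Ω₁) = -0.00401 - 0.07880j ; Y_{7,2}(Ω₂) = 0.21790 - 0.38753j ; Δ = -0.03141 - 0.01562j
  [+3]  conj(Y_{7,3})(Ω₁) = -0.27257 - 0.23389j ; Y_{7,3}(Ω₂) = -0.18057 + 0.00308j ; Δ = 0.04994 + 0.04139j
  [+4]  conj(Y_{7,4})(Ω₁) = 0.45144 - 0.04604j ; Y_{7,4}(Ω₂) = 0.02545 + 0.04185j ; Δ = 0.01341 + 0.01772j
  [+5]  conj(Y_{7,5})(Ω₁) = -0.17828 + 0.23049j ; Y_{7,5}(Ω₂) = 0.00446 - 0.00825j ; Δ = 0.00111 + 0.00250j
  [+6]  conj(Y_{7,6})(Ω₁) = -0.01766 - 0.11495j ; Y_{7,6}(Ω₂) = -0.00125 + 0.00004j ; Δ = 0.00003 + 0.00014j
  [+7]  conj(Y_{7,7})(Ω₁) = 0.02243 + 0.01559j ; Y_{7,7}(Ω₂) = 0.00006 + 0.00009j ; Δ = -0.00000 + 0.00000j
Accumulated sum -0.39864 + 0.00000j; after 4π/(2l+1) scaling, -0.33397 + 0.00000j ⇒ P_7 = -0.333966

-0.333966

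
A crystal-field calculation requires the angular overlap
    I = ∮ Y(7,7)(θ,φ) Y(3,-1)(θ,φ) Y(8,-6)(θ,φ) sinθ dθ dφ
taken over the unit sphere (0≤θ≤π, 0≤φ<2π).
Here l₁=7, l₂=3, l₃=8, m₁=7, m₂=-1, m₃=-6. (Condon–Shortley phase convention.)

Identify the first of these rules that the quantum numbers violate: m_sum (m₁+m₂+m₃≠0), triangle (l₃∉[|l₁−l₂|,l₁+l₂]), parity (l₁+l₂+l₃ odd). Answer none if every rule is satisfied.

none

m₁+m₂+m₃ = 7 − 1 − 6 = 0  ✓
triangle: |7−3|=4 ≤ l₃=8 ≤ 7+3=10  ✓
parity: l₁+l₂+l₃ = 18 is even  ✓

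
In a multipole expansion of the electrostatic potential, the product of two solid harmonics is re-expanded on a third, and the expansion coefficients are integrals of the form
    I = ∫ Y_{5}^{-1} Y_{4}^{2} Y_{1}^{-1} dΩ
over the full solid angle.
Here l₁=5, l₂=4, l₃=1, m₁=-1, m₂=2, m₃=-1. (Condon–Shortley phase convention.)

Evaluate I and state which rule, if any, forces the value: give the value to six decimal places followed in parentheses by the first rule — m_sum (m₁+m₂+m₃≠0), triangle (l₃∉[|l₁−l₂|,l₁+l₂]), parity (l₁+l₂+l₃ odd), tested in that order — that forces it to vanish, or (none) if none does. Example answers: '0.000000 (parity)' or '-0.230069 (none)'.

m-sum 0 ✓  L=10 even ✓  1≤1≤9 ✓
Π(2lᵢ+1) = 11×9×3 = 297
triangle coeff Δ(5,4,1) = 1/495
Σ_t [4,4]: t=4:+1/576 = 1/576
(3j)²=5/99 [(5 4 1; 0 0 0)], sign=-1
Σ_t [6,6]: t=6:+1/2880 = 1/2880
(3j)²=2/165 [(5 4 1; -1 2 -1)], sign=+1
⇒ 4πI² = 2/11
I = (-1)√(2/11/(4π)) = -0.12028562
No selection rule forces the value: the integral is nonzero (none).

-0.120286 (none)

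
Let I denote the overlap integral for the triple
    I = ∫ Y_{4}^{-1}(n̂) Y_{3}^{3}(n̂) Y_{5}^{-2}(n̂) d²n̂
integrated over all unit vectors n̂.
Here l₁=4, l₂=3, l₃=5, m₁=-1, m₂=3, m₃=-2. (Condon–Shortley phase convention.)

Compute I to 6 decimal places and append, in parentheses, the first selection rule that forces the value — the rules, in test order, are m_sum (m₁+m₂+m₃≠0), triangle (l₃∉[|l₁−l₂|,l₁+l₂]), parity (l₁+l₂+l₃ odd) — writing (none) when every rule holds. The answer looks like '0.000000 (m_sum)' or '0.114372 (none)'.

m-sum 0 ✓  L=12 even ✓  1≤5≤7 ✓
Π(2lᵢ+1) = 9×7×11 = 693
triangle coeff Δ(4,3,5) = 1/180180
Σ_t [0,2]: t=0:+1/576 t=1:−1/144 t=2:+1/576 = -1/288
(3j)²=20/1001 [(4 3 5; 0 0 0)], sign=+1
Σ_t [2,2]: t=2:+1/1728 = 1/1728
(3j)²=25/858 [(4 3 5; -1 3 -2)], sign=-1
⇒ 4πI² = 750/1859
I = (-1)√(750/1859/(4π)) = -0.17917854
No selection rule forces the value: the integral is nonzero (none).

-0.179179 (none)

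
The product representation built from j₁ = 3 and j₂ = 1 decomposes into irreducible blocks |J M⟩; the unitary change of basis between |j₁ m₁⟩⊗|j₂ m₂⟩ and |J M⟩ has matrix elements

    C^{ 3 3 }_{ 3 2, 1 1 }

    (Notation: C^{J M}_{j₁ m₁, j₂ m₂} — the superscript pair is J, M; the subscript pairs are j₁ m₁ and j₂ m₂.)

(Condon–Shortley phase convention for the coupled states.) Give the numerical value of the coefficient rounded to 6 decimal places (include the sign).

-0.500000

triangle: 1!*5!*1!/8! = 120/40320
(j±m)!: 5!*1!*2!*0!*6!*0! = 172800
prefactor² = (2J+1)*Δ*N² = 3600
  k=1: −1/(1!*0!*0!*1!*5!*0!) = -1/120
Σ = -1/120  ⇒  CG² = 3600*(-1/120)² = 1/4
CG = −√(1/4) = -0.500000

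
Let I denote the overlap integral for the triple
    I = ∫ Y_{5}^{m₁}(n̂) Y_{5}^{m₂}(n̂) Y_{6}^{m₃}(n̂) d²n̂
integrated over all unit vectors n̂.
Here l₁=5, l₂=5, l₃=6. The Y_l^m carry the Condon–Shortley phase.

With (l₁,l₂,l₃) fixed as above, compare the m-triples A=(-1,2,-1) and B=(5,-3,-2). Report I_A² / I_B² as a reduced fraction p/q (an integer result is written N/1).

128/175

l's match ⇒ only the (l;m) 3-j factors differ between A and B.
A: triangle coeff Δ(5,5,6) = 1/28588560; Σ_t [1,4]: t=1:−1/518400 t=2:+1/23040 t=3:−1/10368 t=4:+1/41472 = -1/32400; (3j)²=128/12155 [(5 5 6; -1 2 -1)], sign=+1
B: triangle coeff Δ(5,5,6) = 1/28588560; Σ_t [0,0]: t=0:+1/829440 = 1/829440; (3j)²=35/2431 [(5 5 6; 5 -3 -2)], sign=+1
I_A²/I_B² = (128/12155)/(35/2431) = 128/175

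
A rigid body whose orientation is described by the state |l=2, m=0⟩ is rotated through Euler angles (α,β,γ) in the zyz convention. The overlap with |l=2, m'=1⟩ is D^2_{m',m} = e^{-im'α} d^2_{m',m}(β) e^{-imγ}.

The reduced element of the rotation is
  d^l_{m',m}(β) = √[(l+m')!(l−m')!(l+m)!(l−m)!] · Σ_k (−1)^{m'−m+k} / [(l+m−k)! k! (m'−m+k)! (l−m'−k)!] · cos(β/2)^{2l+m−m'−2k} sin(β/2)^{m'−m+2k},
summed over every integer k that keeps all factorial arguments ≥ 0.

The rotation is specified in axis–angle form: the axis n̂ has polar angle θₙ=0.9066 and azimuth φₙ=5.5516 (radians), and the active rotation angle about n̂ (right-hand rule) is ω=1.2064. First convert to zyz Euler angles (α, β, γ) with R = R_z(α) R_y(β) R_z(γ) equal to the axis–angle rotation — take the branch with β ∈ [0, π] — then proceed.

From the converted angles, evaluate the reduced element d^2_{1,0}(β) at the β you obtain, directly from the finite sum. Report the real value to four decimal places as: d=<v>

Axis–angle → zyz. n̂ = (sinθₙcosφₙ, sinθₙsinφₙ, cosθₙ) = (+0.585926, -0.526031, +0.616427), ω = 1.2064.
R = I cosω + sinω [n̂]ₓ + (1−cosω) n̂n̂ᵀ gives
  R = [+0.577345, -0.774323, -0.259030; +0.377579, +0.534479, -0.756152; +0.723952, +0.338756, +0.600947]
β = atan2(√(R₁₃²+R₂₃²), R₃₃) = 0.926111; α = atan2(R₂₃, R₁₃) mod 2π = 4.382354; γ = atan2(R₃₂, −R₃₁) mod 2π = 2.703932
d^2_{1,0}(β=0.9261) via the finite sum:
c=cos(0.926111/2)=0.894692, s=sin(0.926111/2)=0.446684; N=√[6·1·2·2]=4.898979
k: max(0,(0)−(1))=0 … min(2+(0),2−(1))=1
  k=0: (−1)^1·4.8990/(2)·0.8947^3·0.4467^1 = -0.783603
  k=1: (−1)^2·4.8990/(2)·0.8947^1·0.4467^3 = +0.195321
d^2_{1,0}(0.9261) = -0.783603 +0.195321 = -0.588282

d=-0.5883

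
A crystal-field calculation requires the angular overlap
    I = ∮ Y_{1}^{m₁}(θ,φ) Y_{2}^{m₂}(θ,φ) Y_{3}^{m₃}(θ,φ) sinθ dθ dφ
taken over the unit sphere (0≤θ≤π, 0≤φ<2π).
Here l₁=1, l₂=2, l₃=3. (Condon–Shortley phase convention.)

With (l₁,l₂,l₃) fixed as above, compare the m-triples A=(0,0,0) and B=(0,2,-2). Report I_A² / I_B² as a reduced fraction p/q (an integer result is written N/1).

9/5

Shared (l₁,l₂,l₃)=(1,2,3): N and (l;000)² cancel in I_A²/I_B².
A: Δ = 0!·2!·4!/7! = 1/105; Racah Σ t=0..0: t=0:+1/4 = 1/4; ⇒ 3j(1 2 3; 0 0 0)² = 3/35, sgn -1
B: Δ = 0!·2!·4!/7! = 1/105; Racah Σ t=0..0: t=0:+1/24 = 1/24; ⇒ 3j(1 2 3; 0 2 -2)² = 1/21, sgn -1
I_A²/I_B² = (3/35)/(1/21) = 9/5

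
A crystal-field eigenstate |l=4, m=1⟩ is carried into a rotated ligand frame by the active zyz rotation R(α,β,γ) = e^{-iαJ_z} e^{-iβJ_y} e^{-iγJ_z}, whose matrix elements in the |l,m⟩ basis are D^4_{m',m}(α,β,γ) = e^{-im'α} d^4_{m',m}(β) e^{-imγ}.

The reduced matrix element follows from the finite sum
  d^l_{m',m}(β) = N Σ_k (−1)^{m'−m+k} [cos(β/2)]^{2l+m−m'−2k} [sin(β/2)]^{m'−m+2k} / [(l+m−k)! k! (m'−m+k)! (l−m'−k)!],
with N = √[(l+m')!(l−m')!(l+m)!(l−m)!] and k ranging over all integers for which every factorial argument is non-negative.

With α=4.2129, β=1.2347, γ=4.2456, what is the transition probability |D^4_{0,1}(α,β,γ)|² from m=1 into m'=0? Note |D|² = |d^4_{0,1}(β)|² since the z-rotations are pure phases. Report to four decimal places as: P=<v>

P=0.1518

First d^4_{0,1}(β=1.2347), then the phase factors e^{-i(0)α} and e^{-i(1)γ}:
Half-angle: c=0.815415, s=0.578876. N=√(24·24·120·6)=643.987578
k∈{1,2,3,4} keeps every argument non-negative
  k=1: (−1)^0·643.9876/(144)·0.8154^7·0.5789^1 = +0.620516
  k=2: (−1)^1·643.9876/(24)·0.8154^5·0.5789^3 = -1.876368
  k=3: (−1)^2·643.9876/(24)·0.8154^3·0.5789^5 = +0.945653
  k=4: (−1)^3·643.9876/(144)·0.8154^1·0.5789^7 = -0.079432
d^4_{0,1}(1.2347) = +0.620516 -1.876368 +0.945653 -0.079432 = -0.389631
|D^4_{0,1}|² = |d^4_{0,1}(β)|² = (-0.389631)² = 0.151812 (the z-rotation phases have unit modulus)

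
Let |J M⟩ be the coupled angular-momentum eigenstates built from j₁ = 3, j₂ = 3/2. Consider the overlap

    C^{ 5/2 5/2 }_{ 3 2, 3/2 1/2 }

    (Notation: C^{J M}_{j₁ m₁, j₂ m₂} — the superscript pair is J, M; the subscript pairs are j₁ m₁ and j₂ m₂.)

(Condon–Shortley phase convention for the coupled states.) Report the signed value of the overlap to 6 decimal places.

triangle: 2!*4!*1!/8! = 48/40320
(j±m)!: 5!*1!*2!*1!*5!*0! = 28800
prefactor² = (2J+1)*Δ*N² = 1440/7
  k=1: −1/(1!*1!*0!*1!*4!*0!) = -1/24
Σ = -1/24  ⇒  CG² = 1440/7*(-1/24)² = 5/14
CG = −√(5/14) = -0.597614

-0.597614  (= −√(5/14))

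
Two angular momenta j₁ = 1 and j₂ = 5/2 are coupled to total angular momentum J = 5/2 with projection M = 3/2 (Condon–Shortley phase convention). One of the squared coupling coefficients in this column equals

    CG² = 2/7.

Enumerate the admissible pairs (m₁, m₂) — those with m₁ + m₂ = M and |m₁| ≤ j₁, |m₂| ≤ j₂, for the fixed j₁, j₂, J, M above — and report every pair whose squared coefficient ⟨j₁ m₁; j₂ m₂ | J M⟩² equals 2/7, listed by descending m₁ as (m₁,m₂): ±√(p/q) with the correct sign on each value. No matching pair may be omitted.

Admissible pairs with m₁+m₂ = M = 3/2: (-1,5/2), (0,3/2), (1,1/2)
  (m₁,m₂)=(1,1/2): CG² = 16/35, CG = +√(16/35)
  (m₁,m₂)=(0,3/2): CG² = 9/35, CG = −√(9/35)
  (m₁,m₂)=(-1,5/2): CG² = 2/7, CG = −√(2/7)   ← matches the target
Pairs with CG² = 2/7: (-1,5/2): −√(2/7)

(-1,5/2): −√(2/7)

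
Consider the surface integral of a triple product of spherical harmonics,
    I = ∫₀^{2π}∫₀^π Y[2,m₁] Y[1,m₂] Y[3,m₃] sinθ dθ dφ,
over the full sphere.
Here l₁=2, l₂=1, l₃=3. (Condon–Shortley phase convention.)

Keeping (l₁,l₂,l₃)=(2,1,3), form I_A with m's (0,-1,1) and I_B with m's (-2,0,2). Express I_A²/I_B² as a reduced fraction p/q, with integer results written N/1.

Same 2,1,3: normalisation and zero-m 3j drop out of the ratio.
A: Δ: 0! 4! 2! / 7! → 1/105; sum: t=0:+1/8 = 1/8; 3j²(2 1 3; 0 -1 1) = Δ·Π!·Σ² = 2/35  (sign +1)
B: Δ: 0! 4! 2! / 7! → 1/105; sum: t=0:+1/24 = 1/24; 3j²(2 1 3; -2 0 2) = Δ·Π!·Σ² = 1/21  (sign -1)
I_A²/I_B² = (2/35)/(1/21) = 6/5

6/5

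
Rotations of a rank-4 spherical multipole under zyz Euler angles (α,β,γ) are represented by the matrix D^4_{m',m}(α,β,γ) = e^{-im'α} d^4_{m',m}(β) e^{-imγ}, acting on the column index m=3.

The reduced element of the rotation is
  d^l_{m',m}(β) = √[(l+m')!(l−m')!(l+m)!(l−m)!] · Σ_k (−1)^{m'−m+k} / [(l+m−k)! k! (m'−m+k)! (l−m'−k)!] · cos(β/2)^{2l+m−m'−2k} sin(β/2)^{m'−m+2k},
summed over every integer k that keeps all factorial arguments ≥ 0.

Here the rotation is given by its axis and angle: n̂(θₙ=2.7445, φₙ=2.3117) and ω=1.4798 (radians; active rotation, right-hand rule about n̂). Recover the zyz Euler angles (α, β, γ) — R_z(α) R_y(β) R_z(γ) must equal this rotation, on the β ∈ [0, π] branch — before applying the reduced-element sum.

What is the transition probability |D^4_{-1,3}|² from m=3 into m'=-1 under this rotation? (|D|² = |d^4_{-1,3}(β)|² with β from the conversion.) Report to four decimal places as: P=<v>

P=0.0026

Axis–angle → zyz. n̂ = (sinθₙcosφₙ, sinθₙsinφₙ, cosθₙ) = (-0.261031, +0.285359, -0.922189), ω = 1.4798.
R = I cosω + sinω [n̂]ₓ + (1−cosω) n̂n̂ᵀ gives
  R = [+0.152816, +0.850655, +0.503024; -0.986093, +0.164901, +0.020710; -0.065332, -0.499193, +0.864024]
β = atan2(√(R₁₃²+R₂₃²), R₃₃) = 0.527587; α = atan2(R₂₃, R₁₃) mod 2π = 0.041147; γ = atan2(R₃₂, −R₃₁) mod 2π = 4.842525
Split into d^4_{-1,3}(β=0.5276) × two z-phases.
Half-angle: c=0.965408, s=0.260745. N=√(6·120·5040·1)=1904.940944
k∈{4,5} keeps every argument non-negative
  k=4: (−1)^0·1904.9409/(144)·0.9654^4·0.2607^4 = +0.053116
  k=5: (−1)^1·1904.9409/(240)·0.9654^2·0.2607^6 = -0.002325
d^4_{-1,3}(0.5276) = +0.053116 -0.002325 = +0.050791
|D^4_{-1,3}|² = |d^4_{-1,3}(β)|² = (+0.050791)² = 0.002580 (the z-rotation phases have unit modulus)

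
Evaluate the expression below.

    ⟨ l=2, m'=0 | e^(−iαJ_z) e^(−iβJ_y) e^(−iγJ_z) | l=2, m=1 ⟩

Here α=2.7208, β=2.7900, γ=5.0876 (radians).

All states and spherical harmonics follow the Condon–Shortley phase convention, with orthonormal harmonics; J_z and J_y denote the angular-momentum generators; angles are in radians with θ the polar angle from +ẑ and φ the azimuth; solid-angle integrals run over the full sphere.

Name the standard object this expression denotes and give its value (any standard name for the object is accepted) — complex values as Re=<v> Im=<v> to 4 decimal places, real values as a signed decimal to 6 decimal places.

This is a Wigner D-matrix element — the rotation-matrix element ⟨l m'| R(α,β,γ) |l m⟩ in the angular-momentum basis.
Split into d^2_{0,1}(β=2.7900) × two z-phases.
With c≡cos(β/2)=0.174892 and s≡sin(β/2)=0.984588, N=[2·2·6·1]^{1/2}=4.898979
The bounds max(0,m−m')=1 and min(l+m,l−m')=2 give 2 terms
  k=1: (−1)^0·4.8990/(2)·0.1749^3·0.9846^1 = +0.012902
  k=2: (−1)^1·4.8990/(2)·0.1749^1·0.9846^3 = -0.408893
d^2_{0,1}(2.7900) = +0.012902 -0.408893 = -0.395991
D = (+1.000000+0.000000i)·(-0.395991)·(+0.366469+0.930430i) = -0.145118-0.368442i

Wigner D-matrix element, Re=-0.1451 Im=-0.3684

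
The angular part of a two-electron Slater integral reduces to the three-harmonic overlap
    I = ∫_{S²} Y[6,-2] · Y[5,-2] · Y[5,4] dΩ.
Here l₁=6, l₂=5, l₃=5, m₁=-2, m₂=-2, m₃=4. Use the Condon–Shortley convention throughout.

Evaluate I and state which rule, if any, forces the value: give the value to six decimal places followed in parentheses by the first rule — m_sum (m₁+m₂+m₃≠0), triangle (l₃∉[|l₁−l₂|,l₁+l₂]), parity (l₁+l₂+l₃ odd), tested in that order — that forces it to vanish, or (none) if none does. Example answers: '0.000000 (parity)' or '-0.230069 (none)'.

0.108910 (none)

Checks pass: Σm=0; 16 even; l₃=5∈[1,11].
(2·6+1)(2·5+1)(2·5+1) = 1573
Δ: 6! 6! 4! / 17! → 1/28588560
sum: t=1:−1/345600 t=2:+1/13824 t=3:−1/5184 t=4:+1/13824 t=5:−1/345600 = -7/129600
3j²(6 5 5; 0 0 0) = Δ·Π!·Σ² = 80/7293  (sign +1)
sum: t=2:+1/207360 t=3:−1/103680 = -1/207360
3j²(6 5 5; -2 -2 4) = Δ·Π!·Σ² = 21/2431  (sign +1)
combine: 4πI² = 1573·80/7293·21/2431 = 560/3757
take √, sign +1: I = 0.10891018
No selection rule forces the value: the integral is nonzero (none).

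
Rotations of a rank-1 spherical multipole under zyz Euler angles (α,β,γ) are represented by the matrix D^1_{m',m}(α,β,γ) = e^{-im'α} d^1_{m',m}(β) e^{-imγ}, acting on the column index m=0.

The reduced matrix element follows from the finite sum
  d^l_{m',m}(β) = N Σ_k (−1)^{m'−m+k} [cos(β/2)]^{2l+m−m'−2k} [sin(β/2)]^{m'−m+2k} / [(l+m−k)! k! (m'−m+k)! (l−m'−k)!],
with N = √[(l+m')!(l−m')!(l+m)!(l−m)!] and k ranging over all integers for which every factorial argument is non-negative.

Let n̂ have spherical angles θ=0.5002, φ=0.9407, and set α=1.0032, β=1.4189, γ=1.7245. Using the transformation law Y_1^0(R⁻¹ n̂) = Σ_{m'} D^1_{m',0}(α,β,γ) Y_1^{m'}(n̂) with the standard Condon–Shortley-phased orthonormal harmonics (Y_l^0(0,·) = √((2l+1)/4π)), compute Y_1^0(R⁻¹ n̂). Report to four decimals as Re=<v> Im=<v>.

Re=0.2961 Im=0.0000

Need the full column D^1_{m',0} for m'=−1..1 at α=1.0032, β=1.4189, γ=1.7245.
cos(β/2)=0.758720, sin(β/2)=0.651417
d^1_{-1,0}: single k=1 term ⇒ +0.698965;  D = +0.375768+0.589364i
d^1_{0,0}: k∈[0..1] ⇒ +0.575656 -0.424344 = +0.151313;  D = +0.151313+0.000000i
d^1_{1,0}: single k=0 term ⇒ -0.698965;  D = -0.375768+0.589364i
Y_1^{m'}(θ=0.5002,φ=0.9407) and Σ D·Y over m':
  (+0.3758+0.5894i)·(+0.0976-0.1339i)  (+0.1513+0.0000i)·(+0.4287+0.0000i)  (-0.3758+0.5894i)·(-0.0976-0.1339i)
Y_1^0(R⁻¹ n̂) = +0.296058+0.000000i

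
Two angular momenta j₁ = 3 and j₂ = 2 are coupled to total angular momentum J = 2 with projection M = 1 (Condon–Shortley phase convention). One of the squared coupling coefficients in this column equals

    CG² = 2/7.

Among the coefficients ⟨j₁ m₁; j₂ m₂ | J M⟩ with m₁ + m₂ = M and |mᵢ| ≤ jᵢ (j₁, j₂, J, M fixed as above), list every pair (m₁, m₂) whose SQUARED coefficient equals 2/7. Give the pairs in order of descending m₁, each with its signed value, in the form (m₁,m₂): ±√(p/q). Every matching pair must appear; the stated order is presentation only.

(0,1): +√(2/7)

Admissible pairs with m₁+m₂ = M = 1: (-1,2), (0,1), (1,0), (2,-1), (3,-2)
  (m₁,m₂)=(3,-2): CG² = 5/14, CG = +√(5/14)
  (m₁,m₂)=(2,-1): CG² = 0/1, CG = 0
  (m₁,m₂)=(1,0): CG² = 1/7, CG = −√(1/7)
  (m₁,m₂)=(0,1): CG² = 2/7, CG = +√(2/7)   ← matches the target
  (m₁,m₂)=(-1,2): CG² = 3/14, CG = −√(3/14)
Pairs with CG² = 2/7: (0,1): +√(2/7)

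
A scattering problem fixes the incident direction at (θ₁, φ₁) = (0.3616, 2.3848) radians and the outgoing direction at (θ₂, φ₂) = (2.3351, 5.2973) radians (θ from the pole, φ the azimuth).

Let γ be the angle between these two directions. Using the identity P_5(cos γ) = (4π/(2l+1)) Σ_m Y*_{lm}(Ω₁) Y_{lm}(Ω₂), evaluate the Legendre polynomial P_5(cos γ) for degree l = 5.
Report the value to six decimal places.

Expand P_5 via completeness: Σ_{m} conj(Y_{5,m}) at Ω₁ times Y_{5,m} at Ω₂ —
  term(m=-5) = (-0.000097, -0.000213)   from Y*(Ω₁)=(0.002059, -0.001541), Y(Ω₂)=(0.019590, -0.088840)
  term(m=-4) = (-0.003610, -0.004705)   from Y*(Ω₁)=(-0.021362, -0.002455), Y(Ω₂)=(0.191765, 0.198220)
  term(m=-3) = (-0.035055, -0.028772)   from Y*(Ω₁)=(0.067791, 0.080553), Y(Ω₂)=(-0.423486, 0.078785)
  term(m=-2) = (-0.077151, -0.038050)   from Y*(Ω₁)=(0.018429, -0.321766), Y(Ω₂)=(0.104180, -0.245741)
  term(m=-1) = (0.109334, 0.025495)   from Y*(Ω₁)=(-0.397445, 0.375333), Y(Ω₂)=(-0.113390, -0.171230)
  term(m=+0) = (0.071354, 0.000000)   from Y*(Ω₁)=(0.216387, -0.000000), Y(Ω₂)=(0.329753, 0.000000)
  term(m=+1) = (0.109334, -0.025495)   from Y*(Ω₁)=(0.397445, 0.375333), Y(Ω₂)=(0.113390, -0.171230)
  term(m=+2) = (-0.077151, 0.038050)   from Y*(Ω₁)=(0.018429, 0.321766), Y(Ω₂)=(0.104180, 0.245741)
  term(m=+3) = (-0.035055, 0.028772)   from Y*(Ω₁)=(-0.067791, 0.080553), Y(Ω₂)=(0.423486, 0.078785)
  term(m=+4) = (-0.003610, 0.004705)   from Y*(Ω₁)=(-0.021362, 0.002455), Y(Ω₂)=(0.191765, -0.198220)
  term(m=+5) = (-0.000097, 0.000213)   from Y*(Ω₁)=(-0.002059, -0.001541), Y(Ω₂)=(-0.019590, -0.088840)
Σ over m = (0.058198, -0.000000); ×(4π/11) → (0.066485, -0.000000). Real part: 0.066485

0.066485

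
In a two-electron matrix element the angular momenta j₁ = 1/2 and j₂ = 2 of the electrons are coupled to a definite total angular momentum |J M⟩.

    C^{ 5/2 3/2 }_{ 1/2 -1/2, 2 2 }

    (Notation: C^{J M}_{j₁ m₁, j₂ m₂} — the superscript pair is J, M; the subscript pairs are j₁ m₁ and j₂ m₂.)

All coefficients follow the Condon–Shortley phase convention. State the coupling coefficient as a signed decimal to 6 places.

+0.447214

triangle: 0!*1!*4!/6! = 24/720
(j±m)!: 0!*1!*4!*0!*4!*1! = 576
prefactor² = (2J+1)*Δ*N² = 576/5
  k=0: +1/(0!*0!*1!*4!*0!*0!) = 1/24
Σ = 1/24  ⇒  CG² = 576/5*(1/24)² = 1/5
CG = +√(1/5) = +0.447214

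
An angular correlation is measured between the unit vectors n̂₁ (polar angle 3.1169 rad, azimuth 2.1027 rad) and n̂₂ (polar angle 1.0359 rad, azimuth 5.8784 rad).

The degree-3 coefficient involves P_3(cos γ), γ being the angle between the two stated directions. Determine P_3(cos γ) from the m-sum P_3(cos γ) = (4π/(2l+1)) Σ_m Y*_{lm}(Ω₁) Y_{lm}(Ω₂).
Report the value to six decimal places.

Term-by-term m-sum for l=3 (normalisation 4π/7 = 1.795196):
  m=-3: Y*=+0.000006+0.000000i  Y=+0.092705+0.248976i  product +0.000001+0.000002i
  m=-2: Y*=+0.000302+0.000544i  Y=+0.265983+0.279163i  product -0.000072+0.000229i
  m=-1: Y*=-0.016175+0.027487i  Y=+0.076475+0.032766i  product -0.002138+0.001572i
  m=+0: Y*=-0.744988-0.000000i  Y=-0.323532+0.000000i  product +0.241027+0.000000i
  m=+1: Y*=+0.016175+0.027487i  Y=-0.076475+0.032766i  product -0.002138-0.001572i
  m=+2: Y*=+0.000302-0.000544i  Y=+0.265983-0.279163i  product -0.000072-0.000229i
  m=+3: Y*=-0.000006+0.000000i  Y=-0.092705+0.248976i  product +0.000001-0.000002i
Accumulated sum +0.236610-0.000000i; after 4π/(2l+1) scaling, +0.424762-0.000000i ⇒ P_3 = 0.424762

0.424762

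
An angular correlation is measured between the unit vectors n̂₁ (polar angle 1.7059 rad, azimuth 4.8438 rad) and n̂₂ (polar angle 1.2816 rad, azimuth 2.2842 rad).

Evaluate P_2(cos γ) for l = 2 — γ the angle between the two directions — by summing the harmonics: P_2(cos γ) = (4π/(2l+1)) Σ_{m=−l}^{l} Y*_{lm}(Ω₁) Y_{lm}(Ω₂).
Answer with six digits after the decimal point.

Addition theorem: P_2(cos γ) = (4π/5) Σ_m Y*_{lm}(Ω₁) Y_{lm}(Ω₂), m = −2…2:
  m=-2: Y*=(-0.366243, -0.098536)  Y=(-0.050919, 0.351187)  product (0.053253, -0.123602)
  m=-1: Y*=(-0.013511, 0.102220)  Y=(-0.138191, -0.159672)  product (0.018189, -0.011969)
  m=+0: Y*=(-0.298226, -0.000000)  Y=(-0.238440, 0.000000)  product (0.071109, 0.000000)
  m=+1: Y*=(0.013511, 0.102220)  Y=(0.138191, -0.159672)  product (0.018189, 0.011969)
  m=+2: Y*=(-0.366243, 0.098536)  Y=(-0.050919, -0.351187)  product (0.053253, 0.123602)
Σ over m = (0.213993, -0.000000); ×(4π/5) → (0.537824, -0.000000). Real part: 0.537824

0.537824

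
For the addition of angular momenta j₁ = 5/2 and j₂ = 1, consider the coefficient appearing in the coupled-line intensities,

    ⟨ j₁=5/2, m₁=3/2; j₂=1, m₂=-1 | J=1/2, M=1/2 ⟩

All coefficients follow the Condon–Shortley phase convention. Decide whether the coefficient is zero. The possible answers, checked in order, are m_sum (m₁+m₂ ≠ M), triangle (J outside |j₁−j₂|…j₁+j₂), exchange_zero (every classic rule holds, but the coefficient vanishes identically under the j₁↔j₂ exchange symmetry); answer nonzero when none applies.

m-sum: m₁+m₂ = 3/2+(-1) = 1/2, M = 1/2  ✓
triangle: need |j₁−j₂| ≤ J ≤ j₁+j₂, i.e. J ∈ [3/2, 7/2]; J = 1/2 is outside ✗ ⇒ coefficient is 0

triangle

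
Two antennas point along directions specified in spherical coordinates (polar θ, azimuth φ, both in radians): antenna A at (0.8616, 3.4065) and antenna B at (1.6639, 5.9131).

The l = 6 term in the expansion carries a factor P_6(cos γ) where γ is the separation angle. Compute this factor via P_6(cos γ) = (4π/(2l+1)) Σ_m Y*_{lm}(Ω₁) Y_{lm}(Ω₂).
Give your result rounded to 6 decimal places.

Summing Y*_{l m}(θ₁,φ₁)·Y_{l m}(θ₂,φ₂) over m ∈ [−6, 6]; prefactor 4π/(2·6+1) = 0.966644:
  term(m=-6) = -0.03409 - 0.02691j   from Y*(Ω₁)=-0.00172 + 0.09226j, Y(Ω₂)=-0.28473 + 0.37477j
  term(m=-5) = -0.04174 - 0.00139j   from Y*(Ω₁)=-0.06687 - 0.26602j, Y(Ω₂)=0.04202 - 0.14633j
  term(m=-4) = 0.11345 - 0.07789j   from Y*(Ω₁)=0.21216 + 0.37826j, Y(Ω₂)=-0.02866 - 0.31601j
  term(m=-3) = 0.01758 - 0.05064j   from Y*(Ω₁)=-0.21623 - 0.22030j, Y(Ω₂)=0.07717 + 0.15555j
  term(m=-2) = -0.01061 - 0.03422j   from Y*(Ω₁)=-0.11305 - 0.06621j, Y(Ω₂)=0.20190 + 0.18441j
  term(m=-1) = -0.05300 - 0.03905j   from Y*(Ω₁)=0.35126 + 0.09529j, Y(Ω₂)=-0.16864 - 0.06542j
  term(m=+0) = -0.00823 + 0.00000j   from Y*(Ω₁)=0.03147 + 0.00000j, Y(Ω₂)=-0.26164 + 0.00000j
  term(m=+1) = -0.05300 + 0.03905j   from Y*(Ω₁)=-0.35126 + 0.09529j, Y(Ω₂)=0.16864 - 0.06542j
  term(m=+2) = -0.01061 + 0.03422j   from Y*(Ω₁)=-0.11305 + 0.06621j, Y(Ω₂)=0.20190 - 0.18441j
  term(m=+3) = 0.01758 + 0.05064j   from Y*(Ω₁)=0.21623 - 0.22030j, Y(Ω₂)=-0.07717 + 0.15555j
  term(m=+4) = 0.11345 + 0.07789j   from Y*(Ω₁)=0.21216 - 0.37826j, Y(Ω₂)=-0.02866 + 0.31601j
  term(m=+5) = -0.04174 + 0.00139j   from Y*(Ω₁)=0.06687 - 0.26602j, Y(Ω₂)=-0.04202 - 0.14633j
  term(m=+6) = -0.03409 + 0.02691j   from Y*(Ω₁)=-0.00172 - 0.09226j, Y(Ω₂)=-0.28473 - 0.37477j
Accumulated sum -0.02504 + 0.00000j; after 4π/(2l+1) scaling, -0.02421 + 0.00000j ⇒ P_6 = -0.024208

-0.024208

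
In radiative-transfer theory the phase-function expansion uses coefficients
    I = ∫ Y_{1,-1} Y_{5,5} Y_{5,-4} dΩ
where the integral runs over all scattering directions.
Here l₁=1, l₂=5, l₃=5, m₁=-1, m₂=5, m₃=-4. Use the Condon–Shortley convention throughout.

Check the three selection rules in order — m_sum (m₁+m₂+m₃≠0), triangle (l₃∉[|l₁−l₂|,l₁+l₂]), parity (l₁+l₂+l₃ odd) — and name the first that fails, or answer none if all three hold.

m₁+m₂+m₃ = -1 + 5 − 4 = 0  ✓
triangle: |1−5|=4 ≤ l₃=5 ≤ 1+5=6  ✓
parity: l₁+l₂+l₃ = 11 is odd  ✗

parity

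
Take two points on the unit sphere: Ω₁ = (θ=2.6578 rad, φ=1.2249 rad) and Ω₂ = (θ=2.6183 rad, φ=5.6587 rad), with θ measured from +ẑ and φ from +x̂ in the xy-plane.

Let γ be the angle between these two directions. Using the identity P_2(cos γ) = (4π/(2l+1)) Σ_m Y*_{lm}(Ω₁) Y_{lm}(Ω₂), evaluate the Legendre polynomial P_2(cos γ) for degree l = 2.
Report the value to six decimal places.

0.240999

Addition theorem: P_2(cos γ) = (4π/5) Σ_m Y*_{lm}(Ω₁) Y_{lm}(Ω₂), m = −2…2:
  term(m=-2) = -0.00684 - 0.00426j   from Y*(Ω₁)=-0.06436 + 0.05331j, Y(Ω₂)=0.03051 + 0.09151j
  term(m=-1) = -0.02925 + 0.10227j   from Y*(Ω₁)=-0.10785 - 0.29926j, Y(Ω₂)=-0.27129 - 0.19552j
  term(m=+0) = 0.16808 + 0.00000j   from Y*(Ω₁)=0.42607 + 0.00000j, Y(Ω₂)=0.39449 + 0.00000j
  term(m=+1) = -0.02925 - 0.10227j   from Y*(Ω₁)=0.10785 - 0.29926j, Y(Ω₂)=0.27129 - 0.19552j
  term(m=+2) = -0.00684 + 0.00426j   from Y*(Ω₁)=-0.06436 - 0.05331j, Y(Ω₂)=0.03051 - 0.09151j
Σ over m = 0.09589 - 0.00000j; ×(4π/5) → 0.24100 - 0.00000j. Real part: 0.240999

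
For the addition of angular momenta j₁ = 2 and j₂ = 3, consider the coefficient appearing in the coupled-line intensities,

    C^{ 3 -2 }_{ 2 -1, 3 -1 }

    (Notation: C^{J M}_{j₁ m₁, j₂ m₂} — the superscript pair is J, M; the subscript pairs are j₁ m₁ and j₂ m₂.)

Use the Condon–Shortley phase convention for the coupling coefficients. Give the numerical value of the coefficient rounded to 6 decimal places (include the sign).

triangle: 2!×2!×4!/9! = 96/362880
(j±m)!: 1!×3!×2!×4!×1!×5! = 34560
prefactor² = (2J+1)×Δ×N² = 64
  k=1: −1/(1!×1!×2!×1!×0!×3!) = -1/12
  k=2: +1/(2!×0!×1!×0!×1!×4!) = 1/48
Σ = -1/16  ⇒  CG² = 64×(-1/16)² = 1/4
CG = −√(1/4) = -0.500000

−√(1/4) ≈ -0.500000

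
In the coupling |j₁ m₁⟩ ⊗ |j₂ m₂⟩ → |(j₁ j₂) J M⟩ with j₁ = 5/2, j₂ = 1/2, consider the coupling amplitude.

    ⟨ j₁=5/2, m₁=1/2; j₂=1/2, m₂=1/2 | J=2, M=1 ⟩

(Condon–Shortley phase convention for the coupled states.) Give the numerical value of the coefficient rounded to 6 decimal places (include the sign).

−√(1/3) ≈ -0.577350

j₁+j₂−J=1  J+j₁−j₂=4  J−j₁+j₂=0  j₁+j₂+J+1=6
(j₁±m₁, j₂±m₂, J±M) = (3,2,1,0,3,1)
P² = 12
sum k=1..1:
  [1] −1/6 = -1/6
S = -1/6
C² = P²·S² = 1/3 ; C = -0.577350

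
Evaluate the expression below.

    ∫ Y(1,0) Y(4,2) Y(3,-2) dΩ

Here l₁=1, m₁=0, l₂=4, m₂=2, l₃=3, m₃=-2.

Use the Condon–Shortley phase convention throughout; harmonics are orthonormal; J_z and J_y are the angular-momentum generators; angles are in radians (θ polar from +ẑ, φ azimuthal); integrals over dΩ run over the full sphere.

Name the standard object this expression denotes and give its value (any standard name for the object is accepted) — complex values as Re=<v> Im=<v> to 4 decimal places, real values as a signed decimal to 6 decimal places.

This is a Gaunt coefficient — the integral of a triple product of spherical harmonics over the sphere.
Rules hold: Σm=0, L=8 even, 3≤3≤5.
N = 3·9·7 = 189
Δ = 2!·0!·6!/9! = 1/252
Racah Σ t=1..1: t=1:−1/36 = -1/36
⇒ 3j(1 4 3; 0 0 0)² = 4/63, sgn +1
Racah Σ t=1..1: t=1:−1/120 = -1/120
⇒ 3j(1 4 3; 0 2 -2)² = 1/21, sgn +1
4πI² = N·(3j₀)²·(3jₘ)² = 4/7
I = +1·√(0.571429/4π) = 0.21324362

Gaunt coefficient, +0.213244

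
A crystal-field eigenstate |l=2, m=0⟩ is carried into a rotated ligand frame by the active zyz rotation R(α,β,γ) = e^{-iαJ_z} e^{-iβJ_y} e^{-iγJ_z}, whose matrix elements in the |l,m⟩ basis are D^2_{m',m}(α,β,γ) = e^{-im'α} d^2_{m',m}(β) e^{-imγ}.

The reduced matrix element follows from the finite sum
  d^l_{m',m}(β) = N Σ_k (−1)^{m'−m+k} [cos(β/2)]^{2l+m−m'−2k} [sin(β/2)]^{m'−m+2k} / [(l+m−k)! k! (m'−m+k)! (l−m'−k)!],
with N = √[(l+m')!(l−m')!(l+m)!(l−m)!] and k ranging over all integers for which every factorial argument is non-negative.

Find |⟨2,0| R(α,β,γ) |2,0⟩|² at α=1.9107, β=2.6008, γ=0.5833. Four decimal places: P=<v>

P=0.3629

D^2_{0,0}(1.9107,2.6008,0.5833) = e^{-i·0·1.9107}·d^2_{0,0}(2.6008)·e^{-i·0·0.5833}. Compute d first:
Half-angle: c=0.267113, s=0.963665. N=√(2·2·2·2)=4.000000
The bounds max(0,m−m')=0 and min(l+m,l−m')=2 give 3 terms
  k=0: (−1)^0·4.0000/(4)·0.2671^4·0.9637^0 = +0.005091
  k=1: (−1)^1·4.0000/(1)·0.2671^2·0.9637^2 = -0.265035
  k=2: (−1)^2·4.0000/(4)·0.2671^0·0.9637^4 = +0.862392
d^2_{0,0}(2.6008) = +0.005091 -0.265035 +0.862392 = +0.602447
|D^2_{0,0}|² = |d^2_{0,0}(β)|² = (+0.602447)² = 0.362943 (the z-rotation phases have unit modulus)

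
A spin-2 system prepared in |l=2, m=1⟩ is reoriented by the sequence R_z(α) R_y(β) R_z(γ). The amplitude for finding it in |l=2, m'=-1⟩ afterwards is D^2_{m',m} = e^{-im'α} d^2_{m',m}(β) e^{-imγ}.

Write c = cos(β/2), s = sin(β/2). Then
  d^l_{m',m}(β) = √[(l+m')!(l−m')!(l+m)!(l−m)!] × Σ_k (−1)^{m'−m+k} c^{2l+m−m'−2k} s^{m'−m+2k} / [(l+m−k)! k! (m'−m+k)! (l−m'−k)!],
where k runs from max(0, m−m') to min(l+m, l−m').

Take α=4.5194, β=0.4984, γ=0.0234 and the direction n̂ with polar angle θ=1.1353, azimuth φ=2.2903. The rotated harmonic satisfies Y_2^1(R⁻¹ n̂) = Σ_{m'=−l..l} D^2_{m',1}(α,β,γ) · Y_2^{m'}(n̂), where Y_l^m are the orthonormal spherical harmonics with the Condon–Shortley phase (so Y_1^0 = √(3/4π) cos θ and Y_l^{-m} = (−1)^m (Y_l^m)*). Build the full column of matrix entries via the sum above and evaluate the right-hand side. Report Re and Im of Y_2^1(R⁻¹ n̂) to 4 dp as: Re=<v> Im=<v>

Need the full column D^2_{m',1} for m'=−2..2 at α=4.5194, β=0.4984, γ=0.0234.
cos(β/2)=0.969110, sin(β/2)=0.246629
d^2_{-2,1}: single k=3 term ⇒ +0.029076;  D = -0.026673+0.011573i
d^2_{-1,1}: k∈[2..3] ⇒ +0.171378 -0.003700 = +0.167678;  D = -0.036001-0.163768i
d^2_{0,1}: k∈[1..2] ⇒ +0.549843 -0.035611 = +0.514232;  D = +0.514091-0.012032i
d^2_{1,1}: k∈[0..1] ⇒ +0.882048 -0.171378 = +0.710670;  D = -0.119945+0.700475i
d^2_{2,1}: single k=0 term ⇒ -0.448945;  D = +0.419757+0.159234i
Y_2^{m'}(θ=1.1353,φ=2.2903) and Σ D·Y over m':
  (-0.0267+0.0116i)·(-0.0417+0.3148i)  (-0.0360-0.1638i)·(-0.1947-0.2222i)  (+0.5141-0.0120i)·(-0.1470+0.0000i)  (-0.1199+0.7005i)·(+0.1947-0.2222i)  (+0.4198+0.1592i)·(-0.0417-0.3148i)
Y_2^1(R⁻¹ n̂) = +0.057440+0.057068i

Re=0.0574 Im=0.0571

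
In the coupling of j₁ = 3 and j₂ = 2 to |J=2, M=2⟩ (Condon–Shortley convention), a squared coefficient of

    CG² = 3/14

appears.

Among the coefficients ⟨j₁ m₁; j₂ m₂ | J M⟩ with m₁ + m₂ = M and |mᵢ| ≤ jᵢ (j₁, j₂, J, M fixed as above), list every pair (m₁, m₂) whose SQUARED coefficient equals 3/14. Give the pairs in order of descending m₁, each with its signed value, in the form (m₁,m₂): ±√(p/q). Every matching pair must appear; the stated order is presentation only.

Admissible pairs with m₁+m₂ = M = 2: (0,2), (1,1), (2,0), (3,-1)
  (m₁,m₂)=(3,-1): CG² = 5/14, CG = +√(5/14)
  (m₁,m₂)=(2,0): CG² = 5/14, CG = −√(5/14)
  (m₁,m₂)=(1,1): CG² = 3/14, CG = +√(3/14)   ← matches the target
  (m₁,m₂)=(0,2): CG² = 1/14, CG = −√(1/14)
Pairs with CG² = 3/14: (1,1): +√(3/14)

(1,1): +√(3/14)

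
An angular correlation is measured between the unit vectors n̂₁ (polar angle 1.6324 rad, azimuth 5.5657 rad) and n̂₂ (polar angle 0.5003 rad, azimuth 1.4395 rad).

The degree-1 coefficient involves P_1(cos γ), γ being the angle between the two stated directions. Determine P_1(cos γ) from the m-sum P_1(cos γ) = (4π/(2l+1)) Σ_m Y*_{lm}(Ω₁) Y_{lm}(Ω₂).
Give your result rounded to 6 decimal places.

-0.318875

Term-by-term m-sum for l=1 (normalisation 4π/3 = 4.188790):
  term(m=-1) = -0.03161 - 0.04761j   from Y*(Ω₁)=0.25982 - 0.22673j, Y(Ω₂)=0.02170 - 0.16430j
  term(m=+0) = -0.01290 + 0.00000j   from Y*(Ω₁)=-0.03008 + 0.00000j, Y(Ω₂)=0.42872 + 0.00000j
  term(m=+1) = -0.03161 + 0.04761j   from Y*(Ω₁)=-0.25982 - 0.22673j, Y(Ω₂)=-0.02170 - 0.16430j
Total Σ_m = -0.07613 + 0.00000j. Multiply by 4.188790: -0.31888 + 0.00000j. P_1(cos γ) = -0.318875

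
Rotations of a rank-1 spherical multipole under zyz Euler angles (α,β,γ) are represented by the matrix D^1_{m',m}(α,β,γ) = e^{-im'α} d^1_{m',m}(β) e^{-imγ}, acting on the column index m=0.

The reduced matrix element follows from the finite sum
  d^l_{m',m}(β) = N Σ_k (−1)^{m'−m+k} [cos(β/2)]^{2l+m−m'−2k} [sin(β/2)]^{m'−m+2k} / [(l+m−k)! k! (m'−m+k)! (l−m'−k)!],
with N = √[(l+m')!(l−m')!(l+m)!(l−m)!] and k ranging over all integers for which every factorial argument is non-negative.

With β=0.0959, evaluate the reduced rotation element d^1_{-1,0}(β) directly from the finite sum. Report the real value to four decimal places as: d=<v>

d^1_{-1,0}(β=0.0959) via the finite sum:
With c≡cos(β/2)=0.998851 and s≡sin(β/2)=0.047932, N=[1·2·1·1]^{1/2}=1.414214
Admissible k: 1..1 (factorial args all ≥0)
  k=1: (−1)^0·1.4142/(1)·0.9989^1·0.0479^1 = +0.067708
d^1_{-1,0}(0.0959) = +0.067708

d=0.0677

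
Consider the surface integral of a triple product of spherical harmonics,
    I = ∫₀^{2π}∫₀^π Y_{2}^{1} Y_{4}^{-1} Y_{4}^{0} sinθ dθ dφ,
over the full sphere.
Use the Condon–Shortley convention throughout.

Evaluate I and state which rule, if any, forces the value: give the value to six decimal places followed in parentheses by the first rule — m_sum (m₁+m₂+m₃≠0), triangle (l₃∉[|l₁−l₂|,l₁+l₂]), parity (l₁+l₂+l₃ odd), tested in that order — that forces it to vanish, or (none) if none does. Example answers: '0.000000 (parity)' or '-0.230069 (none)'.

-0.044869 (none)

m-sum 0 ✓  L=10 even ✓  2≤4≤6 ✓
Π(2lᵢ+1) = 5×9×9 = 405
triangle coeff Δ(2,4,4) = 1/13860
Σ_t [0,2]: t=0:+1/192 t=1:−1/36 t=2:+1/192 = -5/288
(3j)²=20/693 [(2 4 4; 0 0 0)], sign=-1
Σ_t [0,1]: t=0:+1/72 t=1:−1/96 = 1/288
(3j)²=1/462 [(2 4 4; 1 -1 0)], sign=+1
⇒ 4πI² = 150/5929
I = (-1)√(150/5929/(4π)) = -0.04486937
No selection rule forces the value: the integral is nonzero (none).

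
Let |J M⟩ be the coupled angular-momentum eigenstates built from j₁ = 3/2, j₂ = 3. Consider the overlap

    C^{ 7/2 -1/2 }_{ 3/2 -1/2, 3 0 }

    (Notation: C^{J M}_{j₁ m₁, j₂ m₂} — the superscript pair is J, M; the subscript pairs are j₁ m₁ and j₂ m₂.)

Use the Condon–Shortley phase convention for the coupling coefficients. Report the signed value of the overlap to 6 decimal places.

triangle: 1!·2!·5!/9! = 240/362880
(j±m)!: 1!·2!·3!·3!·3!·4! = 10368
prefactor² = (2J+1)·Δ·N² = 384/7
  k=0: +1/(0!·1!·2!·3!·0!·2!) = 1/24
  k=1: −1/(1!·0!·1!·2!·1!·3!) = -1/12
Σ = -1/24  ⇒  CG² = 384/7·(-1/24)² = 2/21
CG = −√(2/21) = -0.308607

−√(2/21) ≈ -0.308607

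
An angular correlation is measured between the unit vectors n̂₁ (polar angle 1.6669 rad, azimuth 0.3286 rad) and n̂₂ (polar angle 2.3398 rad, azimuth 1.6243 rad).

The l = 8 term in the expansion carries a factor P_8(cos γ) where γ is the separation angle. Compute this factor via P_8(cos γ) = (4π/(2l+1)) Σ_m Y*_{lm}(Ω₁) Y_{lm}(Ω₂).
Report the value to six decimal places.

-0.174532

Addition theorem: P_8(cos γ) = (4π/17) Σ_m Y*_{lm}(Ω₁) Y_{lm}(Ω₂), m = −8…8:
  term(m=-8) = -0.01072 + 0.01471j   from Y*(Ω₁)=-0.43282 + 0.24369j, Y(Ω₂)=0.03334 - 0.01521j
  term(m=-7) = -0.02548 - 0.00944j   from Y*(Ω₁)=0.12764 - 0.14280j, Y(Ω₂)=-0.05190 - 0.13204j
  term(m=-6) = -0.00815 + 0.10197j   from Y*(Ω₁)=0.12311 - 0.29054j, Y(Ω₂)=-0.30761 + 0.10229j
  term(m=-5) = -0.09867 + 0.01952j   from Y*(Ω₁)=-0.01574 + 0.21763j, Y(Ω₂)=0.12185 + 0.44458j
  term(m=-4) = 0.03774 + 0.07423j   from Y*(Ω₁)=0.06452 + 0.24610j, Y(Ω₂)=0.31983 - 0.06951j
  term(m=-3) = 0.01713 - 0.01581j   from Y*(Ω₁)=-0.12616 - 0.19047j, Y(Ω₂)=0.01631 + 0.10071j
  term(m=-2) = -0.07427 - 0.04555j   from Y*(Ω₁)=-0.17917 - 0.13826j, Y(Ω₂)=0.38278 - 0.04112j
  term(m=-1) = 0.00499 - 0.01767j   from Y*(Ω₁)=0.21984 + 0.07496j, Y(Ω₂)=-0.00423 - 0.07894j
  term(m=+0) = 0.07877 + 0.00000j   from Y*(Ω₁)=0.21787 + 0.00000j, Y(Ω₂)=0.36156 + 0.00000j
  term(m=+1) = 0.00499 + 0.01767j   from Y*(Ω₁)=-0.21984 + 0.07496j, Y(Ω₂)=0.00423 - 0.07894j
  term(m=+2) = -0.07427 + 0.04555j   from Y*(Ω₁)=-0.17917 + 0.13826j, Y(Ω₂)=0.38278 + 0.04112j
  term(m=+3) = 0.01713 + 0.01581j   from Y*(Ω₁)=0.12616 - 0.19047j, Y(Ω₂)=-0.01631 + 0.10071j
  term(m=+4) = 0.03774 - 0.07423j   from Y*(Ω₁)=0.06452 - 0.24610j, Y(Ω₂)=0.31983 + 0.06951j
  term(m=+5) = -0.09867 - 0.01952j   from Y*(Ω₁)=0.01574 + 0.21763j, Y(Ω₂)=-0.12185 + 0.44458j
  term(m=+6) = -0.00815 - 0.10197j   from Y*(Ω₁)=0.12311 + 0.29054j, Y(Ω₂)=-0.30761 - 0.10229j
  term(m=+7) = -0.02548 + 0.00944j   from Y*(Ω₁)=-0.12764 - 0.14280j, Y(Ω₂)=0.05190 - 0.13204j
  term(m=+8) = -0.01072 - 0.01471j   from Y*(Ω₁)=-0.43282 - 0.24369j, Y(Ω₂)=0.03334 + 0.01521j
Σ over m = -0.23611 + 0.00000j; ×(4π/17) → -0.17453 + 0.00000j. Real part: -0.174532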